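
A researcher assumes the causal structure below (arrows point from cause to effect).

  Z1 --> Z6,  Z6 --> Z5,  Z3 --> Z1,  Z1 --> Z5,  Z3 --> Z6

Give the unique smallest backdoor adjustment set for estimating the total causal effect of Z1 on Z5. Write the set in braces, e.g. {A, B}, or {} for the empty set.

Variables eligible for adjustment (non-descendants of Z1, excluding Z1 and Z5): {Z3}.
Backdoor paths from Z1 to Z5:
  P1: Z1 <- Z3 -> Z6 -> Z5
The empty set is not sufficient: P1 (Z1 <- Z3 -> Z6 -> Z5) has no collider blocking it and no conditioned non-collider, so it is open.
Try {Z3}:
  P1: blocked at fork node Z3 ∈ conditioning set.
{Z3} contains no descendant of Z1 and blocks every backdoor path.
{Z3} is the unique smallest valid adjustment set.

{Z3}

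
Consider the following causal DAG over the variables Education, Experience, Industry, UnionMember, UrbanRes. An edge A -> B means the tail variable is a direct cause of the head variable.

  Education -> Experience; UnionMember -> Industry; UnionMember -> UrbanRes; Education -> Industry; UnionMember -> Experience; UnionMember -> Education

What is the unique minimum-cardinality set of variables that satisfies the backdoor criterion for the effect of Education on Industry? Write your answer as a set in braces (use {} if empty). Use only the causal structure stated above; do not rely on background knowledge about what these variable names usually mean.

Variables eligible for adjustment (non-descendants of Education, excluding Education and Industry): {UnionMember, UrbanRes}.
Backdoor paths from Education to Industry:
  P1: Education <- UnionMember -> Industry
The empty set is not sufficient: P1 (Education <- UnionMember -> Industry) has no collider blocking it and no conditioned non-collider, so it is open.
Try {UnionMember}:
  P1: blocked at fork node UnionMember ∈ conditioning set.
{UnionMember} contains no descendant of Education and blocks every backdoor path.
No other singleton works — e.g. {UrbanRes} leaves P1 open — so {UnionMember} is the unique smallest valid adjustment set.

{UnionMember}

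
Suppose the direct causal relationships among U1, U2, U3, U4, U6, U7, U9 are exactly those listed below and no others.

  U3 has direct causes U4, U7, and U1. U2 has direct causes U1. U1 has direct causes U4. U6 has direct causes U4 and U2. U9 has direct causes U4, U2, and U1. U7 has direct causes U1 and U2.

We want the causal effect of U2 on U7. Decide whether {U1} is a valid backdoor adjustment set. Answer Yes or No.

Yes

Backdoor paths from U2 to U7 (paths whose first edge points into U2):
  P1: U2 <- U1 <- U4 -> U3 <- U7
  P2: U2 <- U1 -> U7
  P3: U2 <- U1 -> U9 <- U4 -> U3 <- U7
  P4: U2 <- U1 -> U3 <- U7
Condition 1 (no descendant of U2 in the set): holds — descendants of U2 are {U3, U6, U7, U9}; none are in {U1}.
Condition 2 (every backdoor path blocked by {U1}):
  P1: blocked at chain node U1 ∈ conditioning set.
  P2: blocked at fork node U1 ∈ conditioning set.
  P3: blocked at fork node U1 ∈ conditioning set.
  P4: blocked at fork node U1 ∈ conditioning set.
{U1} satisfies the backdoor criterion.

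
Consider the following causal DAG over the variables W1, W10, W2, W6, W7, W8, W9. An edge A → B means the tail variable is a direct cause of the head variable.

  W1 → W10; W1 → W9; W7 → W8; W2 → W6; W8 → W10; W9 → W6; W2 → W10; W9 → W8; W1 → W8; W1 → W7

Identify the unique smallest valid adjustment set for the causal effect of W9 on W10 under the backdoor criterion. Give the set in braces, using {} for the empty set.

{W1}

Variables eligible for adjustment (non-descendants of W9, excluding W9 and W10): {W1, W2, W7}.
Backdoor paths from W9 to W10:
  P1: W9 <- W1 -> W7 -> W8 -> W10
  P2: W9 <- W1 -> W8 -> W10
  P3: W9 <- W1 -> W10
The empty set is not sufficient: P1 (W9 <- W1 -> W7 -> W8 -> W10) has no collider blocking it and no conditioned non-collider, so it is open.
Try {W1}:
  P1: blocked at fork node W1 ∈ conditioning set.
  P2: blocked at fork node W1 ∈ conditioning set.
  P3: blocked at fork node W1 ∈ conditioning set.
{W1} contains no descendant of W9 and blocks every backdoor path.
No other singleton works — e.g. {W7} leaves P2 open — so {W1} is the unique smallest valid adjustment set.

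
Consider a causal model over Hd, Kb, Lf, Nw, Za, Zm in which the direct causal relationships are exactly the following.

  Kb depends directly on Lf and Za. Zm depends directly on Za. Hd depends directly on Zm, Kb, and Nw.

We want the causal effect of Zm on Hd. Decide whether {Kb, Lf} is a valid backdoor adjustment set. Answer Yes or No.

Yes

Backdoor paths from Zm to Hd (paths whose first edge points into Zm):
  P1: Zm <- Za -> Kb -> Hd
Condition 1 (no descendant of Zm in the set): holds — descendants of Zm are {Hd}; none are in {Kb, Lf}.
Condition 2 (every backdoor path blocked by {Kb, Lf}):
  P1: blocked at chain node Kb ∈ conditioning set.
{Kb, Lf} satisfies the backdoor criterion.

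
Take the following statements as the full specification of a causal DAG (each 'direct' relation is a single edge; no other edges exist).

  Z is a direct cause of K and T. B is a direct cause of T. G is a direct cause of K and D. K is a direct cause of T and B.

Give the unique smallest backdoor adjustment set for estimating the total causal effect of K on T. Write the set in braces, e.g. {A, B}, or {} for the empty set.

Variables eligible for adjustment (non-descendants of K, excluding K and T): {D, G, Z}.
Backdoor paths from K to T:
  P1: K <- Z -> T
The empty set is not sufficient: P1 (K <- Z -> T) has no collider blocking it and no conditioned non-collider, so it is open.
Try {Z}:
  P1: blocked at fork node Z ∈ conditioning set.
{Z} contains no descendant of K and blocks every backdoor path.
No other singleton works — e.g. {G} leaves P1 open — so {Z} is the unique smallest valid adjustment set.

{Z}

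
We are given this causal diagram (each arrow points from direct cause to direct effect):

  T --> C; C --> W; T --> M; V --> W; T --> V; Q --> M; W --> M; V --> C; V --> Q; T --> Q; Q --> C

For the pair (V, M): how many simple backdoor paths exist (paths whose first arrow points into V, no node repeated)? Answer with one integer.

5

A backdoor path from V to M is any simple undirected path whose first edge points into V (i.e. leaves V via a parent).
Parents of V: {T}.
Enumerating:
  P1: V <- T -> Q -> C -> W -> M
  P2: V <- T -> Q -> M
  P3: V <- T -> C <- Q -> M
  P4: V <- T -> C -> W -> M
  P5: V <- T -> M
That exhausts the simple backdoor paths. Count: 5.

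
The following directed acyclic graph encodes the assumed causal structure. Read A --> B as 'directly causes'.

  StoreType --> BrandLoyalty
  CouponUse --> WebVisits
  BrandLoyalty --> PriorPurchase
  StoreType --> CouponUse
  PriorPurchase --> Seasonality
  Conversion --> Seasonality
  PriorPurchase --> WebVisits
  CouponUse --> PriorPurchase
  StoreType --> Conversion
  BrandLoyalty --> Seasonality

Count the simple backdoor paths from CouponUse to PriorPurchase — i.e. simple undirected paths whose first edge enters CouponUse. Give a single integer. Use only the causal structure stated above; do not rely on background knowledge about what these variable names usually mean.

4

A backdoor path from CouponUse to PriorPurchase is any simple undirected path whose first edge points into CouponUse (i.e. leaves CouponUse via a parent).
Parents of CouponUse: {StoreType}.
Enumerating:
  P1: CouponUse <- StoreType -> Conversion -> Seasonality <- BrandLoyalty -> PriorPurchase
  P2: CouponUse <- StoreType -> Conversion -> Seasonality <- PriorPurchase
  P3: CouponUse <- StoreType -> BrandLoyalty -> PriorPurchase
  P4: CouponUse <- StoreType -> BrandLoyalty -> Seasonality <- PriorPurchase
That exhausts the simple backdoor paths. Count: 4.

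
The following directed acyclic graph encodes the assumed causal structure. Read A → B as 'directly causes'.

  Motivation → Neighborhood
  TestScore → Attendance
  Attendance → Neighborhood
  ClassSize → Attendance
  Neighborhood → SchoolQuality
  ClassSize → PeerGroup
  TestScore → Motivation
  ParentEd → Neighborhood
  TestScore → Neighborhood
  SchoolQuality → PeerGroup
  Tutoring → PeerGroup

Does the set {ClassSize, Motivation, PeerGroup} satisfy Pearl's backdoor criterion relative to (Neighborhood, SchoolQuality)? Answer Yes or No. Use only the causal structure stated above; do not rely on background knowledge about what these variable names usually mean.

No

Backdoor paths from Neighborhood to SchoolQuality (paths whose first edge points into Neighborhood):
  P1: Neighborhood <- TestScore -> Attendance <- ClassSize -> PeerGroup <- SchoolQuality
  P2: Neighborhood <- Attendance <- ClassSize -> PeerGroup <- SchoolQuality
  P3: Neighborhood <- Motivation <- TestScore -> Attendance <- ClassSize -> PeerGroup <- SchoolQuality
Condition 1 (no descendant of Neighborhood in the set): FAILS — PeerGroup is a descendant of Neighborhood.
Condition 2 (every backdoor path blocked by {ClassSize, Motivation, PeerGroup}):
  P1: blocked at fork node ClassSize ∈ conditioning set.
  P2: blocked at fork node ClassSize ∈ conditioning set.
  P3: blocked at chain node Motivation ∈ conditioning set.
{ClassSize, Motivation, PeerGroup} does not satisfy the backdoor criterion.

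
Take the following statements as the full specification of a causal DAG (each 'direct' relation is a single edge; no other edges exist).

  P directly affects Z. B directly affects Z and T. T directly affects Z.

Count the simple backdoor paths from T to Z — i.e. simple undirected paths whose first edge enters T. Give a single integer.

A backdoor path from T to Z is any simple undirected path whose first edge points into T (i.e. leaves T via a parent).
Parents of T: {B}.
Enumerating:
  P1: T <- B -> Z
That exhausts the simple backdoor paths. Count: 1.

1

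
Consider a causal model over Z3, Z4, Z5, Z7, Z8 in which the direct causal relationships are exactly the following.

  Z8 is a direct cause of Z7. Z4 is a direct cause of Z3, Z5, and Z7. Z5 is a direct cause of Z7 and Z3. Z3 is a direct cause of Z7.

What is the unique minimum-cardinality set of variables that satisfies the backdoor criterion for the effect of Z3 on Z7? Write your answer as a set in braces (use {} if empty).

{Z4, Z5}

Variables eligible for adjustment (non-descendants of Z3, excluding Z3 and Z7): {Z4, Z5, Z8}.
Backdoor paths from Z3 to Z7:
  P1: Z3 <- Z4 -> Z5 -> Z7
  P2: Z3 <- Z4 -> Z7
  P3: Z3 <- Z5 <- Z4 -> Z7
  P4: Z3 <- Z5 -> Z7
The empty set is not sufficient: P1 (Z3 <- Z4 -> Z5 -> Z7) has no collider blocking it and no conditioned non-collider, so it is open.
Try {Z4, Z5}:
  P1: blocked at fork node Z4 ∈ conditioning set.
  P2: blocked at fork node Z4 ∈ conditioning set.
  P3: blocked at chain node Z5 ∈ conditioning set.
  P4: blocked at fork node Z5 ∈ conditioning set.
{Z4, Z5} contains no descendant of Z3 and blocks every backdoor path.
Every element of {Z4, Z5} is needed (dropping Z4 leaves P2 open; dropping Z5 leaves P4 open), so no proper subset is valid.
Among all size-2 subsets of the eligible variables, only {Z4, Z5} blocks every backdoor path, so it is the unique smallest valid adjustment set.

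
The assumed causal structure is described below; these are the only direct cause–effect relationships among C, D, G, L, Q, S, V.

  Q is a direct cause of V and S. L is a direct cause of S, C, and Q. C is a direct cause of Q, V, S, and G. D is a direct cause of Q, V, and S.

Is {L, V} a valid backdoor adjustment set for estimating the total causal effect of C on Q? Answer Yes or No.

No

Backdoor paths from C to Q (paths whose first edge points into C):
  P1: C <- L -> Q
  P2: C <- L -> S <- D -> Q
  P3: C <- L -> S <- D -> V <- Q
  P4: C <- L -> S <- Q
Condition 1 (no descendant of C in the set): FAILS — V is a descendant of C.
Condition 2 (every backdoor path blocked by {L, V}):
  P1: blocked at fork node L ∈ conditioning set.
  P2: blocked at fork node L ∈ conditioning set.
  P3: blocked at fork node L ∈ conditioning set.
  P4: blocked at fork node L ∈ conditioning set.
{L, V} does not satisfy the backdoor criterion.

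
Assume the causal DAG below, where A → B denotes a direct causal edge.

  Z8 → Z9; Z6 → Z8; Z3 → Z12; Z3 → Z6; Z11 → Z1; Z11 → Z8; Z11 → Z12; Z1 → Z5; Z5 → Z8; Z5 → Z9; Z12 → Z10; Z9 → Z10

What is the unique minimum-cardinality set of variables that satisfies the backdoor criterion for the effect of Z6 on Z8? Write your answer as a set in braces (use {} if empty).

Variables eligible for adjustment (non-descendants of Z6, excluding Z6 and Z8): {Z1, Z11, Z12, Z3, Z5}.
Backdoor paths from Z6 to Z8:
  P1: Z6 <- Z3 -> Z12 <- Z11 -> Z1 -> Z5 -> Z8
  P2: Z6 <- Z3 -> Z12 <- Z11 -> Z1 -> Z5 -> Z9 <- Z8
  P3: Z6 <- Z3 -> Z12 <- Z11 -> Z8
  P4: Z6 <- Z3 -> Z12 -> Z10 <- Z9 <- Z5 <- Z1 <- Z11 -> Z8
  P5: Z6 <- Z3 -> Z12 -> Z10 <- Z9 <- Z5 -> Z8
  P6: Z6 <- Z3 -> Z12 -> Z10 <- Z9 <- Z8
Each backdoor path contains an unconditioned collider, so every path is already blocked with the empty conditioning set:
  P1: blocked at collider Z12 (neither it nor any descendant is in the conditioning set).
  P2: blocked at collider Z12 (neither it nor any descendant is in the conditioning set).
  P3: blocked at collider Z12 (neither it nor any descendant is in the conditioning set).
  P4: blocked at collider Z10 (neither it nor any descendant is in the conditioning set).
  P5: blocked at collider Z10 (neither it nor any descendant is in the conditioning set).
  P6: blocked at collider Z10 (neither it nor any descendant is in the conditioning set).
The empty set is therefore the unique smallest valid set.

{}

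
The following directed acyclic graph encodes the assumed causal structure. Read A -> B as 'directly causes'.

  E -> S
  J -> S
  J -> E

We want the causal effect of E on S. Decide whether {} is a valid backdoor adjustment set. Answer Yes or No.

Backdoor paths from E to S (paths whose first edge points into E):
  P1: E <- J -> S
Condition 1 (no descendant of E in the set): holds — descendants of E are {S}; none are in {}.
Condition 2 (every backdoor path blocked by {}):
  P1: open — no interior node is in the conditioning set.
{} does not satisfy the backdoor criterion.

No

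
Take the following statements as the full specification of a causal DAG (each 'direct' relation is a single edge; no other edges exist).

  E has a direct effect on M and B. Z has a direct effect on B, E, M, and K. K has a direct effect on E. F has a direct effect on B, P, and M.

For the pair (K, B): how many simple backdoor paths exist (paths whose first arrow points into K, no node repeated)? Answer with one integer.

A backdoor path from K to B is any simple undirected path whose first edge points into K (i.e. leaves K via a parent).
Parents of K: {Z}.
Enumerating:
  P1: K <- Z -> E -> B
  P2: K <- Z -> E -> M <- F -> B
  P3: K <- Z -> B
  P4: K <- Z -> M <- F -> B
  P5: K <- Z -> M <- E -> B
That exhausts the simple backdoor paths. Count: 5.

5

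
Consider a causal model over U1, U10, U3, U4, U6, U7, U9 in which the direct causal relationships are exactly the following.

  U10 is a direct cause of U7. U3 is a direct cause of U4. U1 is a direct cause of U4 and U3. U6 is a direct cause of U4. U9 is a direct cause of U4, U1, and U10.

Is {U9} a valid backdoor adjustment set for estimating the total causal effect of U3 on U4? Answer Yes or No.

No

Backdoor paths from U3 to U4 (paths whose first edge points into U3):
  P1: U3 <- U1 <- U9 -> U4
  P2: U3 <- U1 -> U4
Condition 1 (no descendant of U3 in the set): holds — descendants of U3 are {U4}; none are in {U9}.
Condition 2 (every backdoor path blocked by {U9}):
  P1: blocked at fork node U9 ∈ conditioning set.
  P2: open — no interior node is in the conditioning set.
{U9} does not satisfy the backdoor criterion.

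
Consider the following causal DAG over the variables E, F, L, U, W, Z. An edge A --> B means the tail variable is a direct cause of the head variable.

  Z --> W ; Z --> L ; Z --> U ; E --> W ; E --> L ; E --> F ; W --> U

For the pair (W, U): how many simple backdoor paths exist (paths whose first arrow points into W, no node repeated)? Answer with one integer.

A backdoor path from W to U is any simple undirected path whose first edge points into W (i.e. leaves W via a parent).
Parents of W: {E, Z}.
Enumerating:
  P1: W <- Z -> U
  P2: W <- E -> L <- Z -> U
That exhausts the simple backdoor paths. Count: 2.

2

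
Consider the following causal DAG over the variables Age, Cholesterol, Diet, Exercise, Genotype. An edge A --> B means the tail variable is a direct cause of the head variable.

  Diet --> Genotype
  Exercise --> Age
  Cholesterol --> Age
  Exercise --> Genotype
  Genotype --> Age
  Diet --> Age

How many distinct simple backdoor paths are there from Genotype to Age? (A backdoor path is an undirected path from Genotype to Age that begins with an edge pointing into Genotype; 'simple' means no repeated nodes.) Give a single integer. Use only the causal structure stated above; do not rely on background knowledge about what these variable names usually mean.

2

A backdoor path from Genotype to Age is any simple undirected path whose first edge points into Genotype (i.e. leaves Genotype via a parent).
Parents of Genotype: {Diet, Exercise}.
Enumerating:
  P1: Genotype <- Exercise -> Age
  P2: Genotype <- Diet -> Age
That exhausts the simple backdoor paths. Count: 2.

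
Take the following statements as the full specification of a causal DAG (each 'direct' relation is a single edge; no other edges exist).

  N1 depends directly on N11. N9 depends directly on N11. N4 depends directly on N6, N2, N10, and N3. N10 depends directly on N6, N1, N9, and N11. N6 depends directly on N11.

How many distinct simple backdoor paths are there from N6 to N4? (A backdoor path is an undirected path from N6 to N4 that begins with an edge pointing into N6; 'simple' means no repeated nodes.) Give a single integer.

A backdoor path from N6 to N4 is any simple undirected path whose first edge points into N6 (i.e. leaves N6 via a parent).
Parents of N6: {N11}.
Enumerating:
  P1: N6 <- N11 -> N1 -> N10 -> N4
  P2: N6 <- N11 -> N9 -> N10 -> N4
  P3: N6 <- N11 -> N10 -> N4
That exhausts the simple backdoor paths. Count: 3.

3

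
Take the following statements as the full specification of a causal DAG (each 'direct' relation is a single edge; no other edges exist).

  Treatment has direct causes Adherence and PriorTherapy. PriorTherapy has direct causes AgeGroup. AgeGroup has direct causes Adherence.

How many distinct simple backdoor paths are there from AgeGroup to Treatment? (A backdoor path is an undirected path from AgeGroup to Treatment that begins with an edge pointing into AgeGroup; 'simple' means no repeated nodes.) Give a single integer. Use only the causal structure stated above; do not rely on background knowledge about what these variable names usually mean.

1

A backdoor path from AgeGroup to Treatment is any simple undirected path whose first edge points into AgeGroup (i.e. leaves AgeGroup via a parent).
Parents of AgeGroup: {Adherence}.
Enumerating:
  P1: AgeGroup <- Adherence -> Treatment
That exhausts the simple backdoor paths. Count: 1.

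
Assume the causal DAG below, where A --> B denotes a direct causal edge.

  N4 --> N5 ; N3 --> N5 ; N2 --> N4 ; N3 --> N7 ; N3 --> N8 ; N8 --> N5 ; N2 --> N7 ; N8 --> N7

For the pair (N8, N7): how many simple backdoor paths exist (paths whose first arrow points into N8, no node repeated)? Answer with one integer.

A backdoor path from N8 to N7 is any simple undirected path whose first edge points into N8 (i.e. leaves N8 via a parent).
Parents of N8: {N3}.
Enumerating:
  P1: N8 <- N3 -> N5 <- N4 <- N2 -> N7
  P2: N8 <- N3 -> N7
That exhausts the simple backdoor paths. Count: 2.

2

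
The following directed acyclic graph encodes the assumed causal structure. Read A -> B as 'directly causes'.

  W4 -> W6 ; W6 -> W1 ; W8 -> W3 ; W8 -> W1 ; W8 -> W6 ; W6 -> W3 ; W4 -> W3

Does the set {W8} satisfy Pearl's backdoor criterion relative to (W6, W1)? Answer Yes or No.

Backdoor paths from W6 to W1 (paths whose first edge points into W6):
  P1: W6 <- W8 -> W1
  P2: W6 <- W4 -> W3 <- W8 -> W1
Condition 1 (no descendant of W6 in the set): holds — descendants of W6 are {W1, W3}; none are in {W8}.
Condition 2 (every backdoor path blocked by {W8}):
  P1: blocked at fork node W8 ∈ conditioning set.
  P2: blocked at collider W3 (neither it nor any descendant is in the conditioning set).
{W8} satisfies the backdoor criterion.

Yes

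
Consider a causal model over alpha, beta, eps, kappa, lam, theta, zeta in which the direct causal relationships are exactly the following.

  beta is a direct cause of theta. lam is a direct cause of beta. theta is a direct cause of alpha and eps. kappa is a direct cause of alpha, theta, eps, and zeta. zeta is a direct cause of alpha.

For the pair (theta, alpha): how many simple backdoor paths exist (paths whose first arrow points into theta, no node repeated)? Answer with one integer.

A backdoor path from theta to alpha is any simple undirected path whose first edge points into theta (i.e. leaves theta via a parent).
Parents of theta: {beta, kappa}.
Enumerating:
  P1: theta <- kappa -> zeta -> alpha
  P2: theta <- kappa -> alpha
That exhausts the simple backdoor paths. Count: 2.

2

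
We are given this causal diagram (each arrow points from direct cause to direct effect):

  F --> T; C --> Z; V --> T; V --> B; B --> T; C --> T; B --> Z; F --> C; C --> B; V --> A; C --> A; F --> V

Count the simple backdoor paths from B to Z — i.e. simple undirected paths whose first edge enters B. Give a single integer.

6

A backdoor path from B to Z is any simple undirected path whose first edge points into B (i.e. leaves B via a parent).
Parents of B: {C, V}.
Enumerating:
  P1: B <- V <- F -> C -> Z
  P2: B <- V <- F -> T <- C -> Z
  P3: B <- V -> T <- F -> C -> Z
  P4: B <- V -> T <- C -> Z
  P5: B <- V -> A <- C -> Z
  P6: B <- C -> Z
That exhausts the simple backdoor paths. Count: 6.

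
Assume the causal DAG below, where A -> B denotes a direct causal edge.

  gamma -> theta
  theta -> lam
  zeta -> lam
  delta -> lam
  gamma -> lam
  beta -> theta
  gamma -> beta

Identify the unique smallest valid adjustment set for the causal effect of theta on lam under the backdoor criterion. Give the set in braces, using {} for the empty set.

Variables eligible for adjustment (non-descendants of theta, excluding theta and lam): {beta, delta, gamma, zeta}.
Backdoor paths from theta to lam:
  P1: theta <- gamma -> lam
  P2: theta <- beta <- gamma -> lam
The empty set is not sufficient: P1 (theta <- gamma -> lam) has no collider blocking it and no conditioned non-collider, so it is open.
Try {gamma}:
  P1: blocked at fork node gamma ∈ conditioning set.
  P2: blocked at fork node gamma ∈ conditioning set.
{gamma} contains no descendant of theta and blocks every backdoor path.
No other singleton works — e.g. {delta} leaves P1 open — so {gamma} is the unique smallest valid adjustment set.

{gamma}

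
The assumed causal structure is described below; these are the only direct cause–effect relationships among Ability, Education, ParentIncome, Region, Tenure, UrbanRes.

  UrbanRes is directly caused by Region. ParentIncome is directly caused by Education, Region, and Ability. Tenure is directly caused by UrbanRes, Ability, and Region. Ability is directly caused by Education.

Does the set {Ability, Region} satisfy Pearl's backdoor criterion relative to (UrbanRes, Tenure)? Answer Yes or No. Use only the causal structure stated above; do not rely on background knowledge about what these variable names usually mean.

Backdoor paths from UrbanRes to Tenure (paths whose first edge points into UrbanRes):
  P1: UrbanRes <- Region -> ParentIncome <- Education -> Ability -> Tenure
  P2: UrbanRes <- Region -> ParentIncome <- Ability -> Tenure
  P3: UrbanRes <- Region -> Tenure
Condition 1 (no descendant of UrbanRes in the set): holds — descendants of UrbanRes are {Tenure}; none are in {Ability, Region}.
Condition 2 (every backdoor path blocked by {Ability, Region}):
  P1: blocked at fork node Region ∈ conditioning set.
  P2: blocked at fork node Region ∈ conditioning set.
  P3: blocked at fork node Region ∈ conditioning set.
{Ability, Region} satisfies the backdoor criterion.

Yes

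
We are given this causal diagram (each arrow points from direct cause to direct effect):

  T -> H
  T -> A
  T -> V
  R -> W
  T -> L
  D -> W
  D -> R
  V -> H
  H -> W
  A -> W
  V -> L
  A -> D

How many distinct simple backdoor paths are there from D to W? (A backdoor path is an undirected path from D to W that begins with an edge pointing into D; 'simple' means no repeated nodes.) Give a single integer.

A backdoor path from D to W is any simple undirected path whose first edge points into D (i.e. leaves D via a parent).
Parents of D: {A}.
Enumerating:
  P1: D <- A <- T -> V -> H -> W
  P2: D <- A <- T -> H -> W
  P3: D <- A <- T -> L <- V -> H -> W
  P4: D <- A -> W
That exhausts the simple backdoor paths. Count: 4.

4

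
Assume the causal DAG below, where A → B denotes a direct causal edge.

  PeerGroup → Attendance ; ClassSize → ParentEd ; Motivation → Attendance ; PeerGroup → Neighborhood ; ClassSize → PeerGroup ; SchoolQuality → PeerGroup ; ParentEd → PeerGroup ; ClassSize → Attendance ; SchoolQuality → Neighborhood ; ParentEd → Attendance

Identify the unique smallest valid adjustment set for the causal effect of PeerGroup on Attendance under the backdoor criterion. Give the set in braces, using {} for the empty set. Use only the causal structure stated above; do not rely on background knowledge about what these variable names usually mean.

Variables eligible for adjustment (non-descendants of PeerGroup, excluding PeerGroup and Attendance): {ClassSize, Motivation, ParentEd, SchoolQuality}.
Backdoor paths from PeerGroup to Attendance:
  P1: PeerGroup <- ClassSize -> ParentEd -> Attendance
  P2: PeerGroup <- ClassSize -> Attendance
  P3: PeerGroup <- ParentEd <- ClassSize -> Attendance
  P4: PeerGroup <- ParentEd -> Attendance
The empty set is not sufficient: P1 (PeerGroup <- ClassSize -> ParentEd -> Attendance) has no collider blocking it and no conditioned non-collider, so it is open.
Try {ClassSize, ParentEd}:
  P1: blocked at fork node ClassSize ∈ conditioning set.
  P2: blocked at fork node ClassSize ∈ conditioning set.
  P3: blocked at chain node ParentEd ∈ conditioning set.
  P4: blocked at fork node ParentEd ∈ conditioning set.
{ClassSize, ParentEd} contains no descendant of PeerGroup and blocks every backdoor path.
Every element of {ClassSize, ParentEd} is needed (dropping ClassSize leaves P2 open; dropping ParentEd leaves P4 open), so no proper subset is valid.
Among all size-2 subsets of the eligible variables, only {ClassSize, ParentEd} blocks every backdoor path, so it is the unique smallest valid adjustment set.

{ClassSize, ParentEd}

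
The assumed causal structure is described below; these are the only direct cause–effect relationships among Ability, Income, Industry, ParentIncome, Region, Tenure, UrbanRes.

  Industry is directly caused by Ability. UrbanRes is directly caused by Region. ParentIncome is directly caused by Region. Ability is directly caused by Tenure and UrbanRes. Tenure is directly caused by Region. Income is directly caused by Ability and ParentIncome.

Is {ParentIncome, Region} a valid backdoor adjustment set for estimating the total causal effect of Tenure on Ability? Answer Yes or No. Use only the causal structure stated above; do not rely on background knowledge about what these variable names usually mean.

Yes

Backdoor paths from Tenure to Ability (paths whose first edge points into Tenure):
  P1: Tenure <- Region -> UrbanRes -> Ability
  P2: Tenure <- Region -> ParentIncome -> Income <- Ability
Condition 1 (no descendant of Tenure in the set): holds — descendants of Tenure are {Ability, Income, Industry}; none are in {ParentIncome, Region}.
Condition 2 (every backdoor path blocked by {ParentIncome, Region}):
  P1: blocked at fork node Region ∈ conditioning set.
  P2: blocked at fork node Region ∈ conditioning set.
{ParentIncome, Region} satisfies the backdoor criterion.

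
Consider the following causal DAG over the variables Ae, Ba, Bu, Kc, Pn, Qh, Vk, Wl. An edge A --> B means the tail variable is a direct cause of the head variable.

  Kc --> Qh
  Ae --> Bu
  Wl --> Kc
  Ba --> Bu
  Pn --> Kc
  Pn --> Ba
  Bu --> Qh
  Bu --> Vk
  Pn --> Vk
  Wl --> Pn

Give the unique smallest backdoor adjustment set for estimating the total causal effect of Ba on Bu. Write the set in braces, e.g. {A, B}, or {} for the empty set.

{}

Variables eligible for adjustment (non-descendants of Ba, excluding Ba and Bu): {Ae, Kc, Pn, Wl}.
Backdoor paths from Ba to Bu:
  P1: Ba <- Pn <- Wl -> Kc -> Qh <- Bu
  P2: Ba <- Pn -> Kc -> Qh <- Bu
  P3: Ba <- Pn -> Vk <- Bu
Each backdoor path contains an unconditioned collider, so every path is already blocked with the empty conditioning set:
  P1: blocked at collider Qh (neither it nor any descendant is in the conditioning set).
  P2: blocked at collider Qh (neither it nor any descendant is in the conditioning set).
  P3: blocked at collider Vk (neither it nor any descendant is in the conditioning set).
The empty set is therefore the unique smallest valid set.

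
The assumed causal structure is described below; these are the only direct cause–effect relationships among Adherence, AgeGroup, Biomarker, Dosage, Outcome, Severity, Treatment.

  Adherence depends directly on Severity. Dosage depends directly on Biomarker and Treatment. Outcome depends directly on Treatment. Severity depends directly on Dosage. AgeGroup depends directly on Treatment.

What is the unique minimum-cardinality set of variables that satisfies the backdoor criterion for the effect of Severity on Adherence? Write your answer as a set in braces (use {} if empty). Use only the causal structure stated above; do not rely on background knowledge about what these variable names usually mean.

Variables eligible for adjustment (non-descendants of Severity, excluding Severity and Adherence): {AgeGroup, Biomarker, Dosage, Outcome, Treatment}.
Backdoor paths from Severity to Adherence:
  (none)
With no backdoor paths the empty set already satisfies the criterion, and it is trivially minimal.

{}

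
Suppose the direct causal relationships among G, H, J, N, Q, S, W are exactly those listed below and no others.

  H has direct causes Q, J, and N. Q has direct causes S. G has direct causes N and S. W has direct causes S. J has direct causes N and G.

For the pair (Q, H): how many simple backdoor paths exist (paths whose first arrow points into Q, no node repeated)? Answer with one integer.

4

A backdoor path from Q to H is any simple undirected path whose first edge points into Q (i.e. leaves Q via a parent).
Parents of Q: {S}.
Enumerating:
  P1: Q <- S -> G <- N -> J -> H
  P2: Q <- S -> G <- N -> H
  P3: Q <- S -> G -> J <- N -> H
  P4: Q <- S -> G -> J -> H
That exhausts the simple backdoor paths. Count: 4.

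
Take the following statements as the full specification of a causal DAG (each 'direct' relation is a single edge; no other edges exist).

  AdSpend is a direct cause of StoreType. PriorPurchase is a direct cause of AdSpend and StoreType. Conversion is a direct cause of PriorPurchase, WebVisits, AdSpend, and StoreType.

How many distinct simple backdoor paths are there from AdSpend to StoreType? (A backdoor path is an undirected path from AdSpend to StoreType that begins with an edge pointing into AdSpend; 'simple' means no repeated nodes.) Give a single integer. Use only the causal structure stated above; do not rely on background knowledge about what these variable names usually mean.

A backdoor path from AdSpend to StoreType is any simple undirected path whose first edge points into AdSpend (i.e. leaves AdSpend via a parent).
Parents of AdSpend: {Conversion, PriorPurchase}.
Enumerating:
  P1: AdSpend <- Conversion -> PriorPurchase -> StoreType
  P2: AdSpend <- Conversion -> StoreType
  P3: AdSpend <- PriorPurchase <- Conversion -> StoreType
  P4: AdSpend <- PriorPurchase -> StoreType
That exhausts the simple backdoor paths. Count: 4.

4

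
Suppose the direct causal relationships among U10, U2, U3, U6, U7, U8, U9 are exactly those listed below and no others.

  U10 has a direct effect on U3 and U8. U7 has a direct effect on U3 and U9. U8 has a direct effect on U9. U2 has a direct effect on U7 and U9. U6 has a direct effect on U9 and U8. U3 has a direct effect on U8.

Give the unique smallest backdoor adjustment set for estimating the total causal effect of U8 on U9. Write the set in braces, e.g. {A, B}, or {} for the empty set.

Variables eligible for adjustment (non-descendants of U8, excluding U8 and U9): {U10, U2, U3, U6, U7}.
Backdoor paths from U8 to U9:
  P1: U8 <- U6 -> U9
  P2: U8 <- U10 -> U3 <- U7 <- U2 -> U9
  P3: U8 <- U10 -> U3 <- U7 -> U9
  P4: U8 <- U3 <- U7 <- U2 -> U9
  P5: U8 <- U3 <- U7 -> U9
The empty set is not sufficient: P1 (U8 <- U6 -> U9) has no collider blocking it and no conditioned non-collider, so it is open.
Try {U6, U7}:
  P1: blocked at fork node U6 ∈ conditioning set.
  P2: blocked at collider U3 (neither it nor any descendant is in the conditioning set).
  P3: blocked at collider U3 (neither it nor any descendant is in the conditioning set).
  P4: blocked at chain node U7 ∈ conditioning set.
  P5: blocked at fork node U7 ∈ conditioning set.
{U6, U7} contains no descendant of U8 and blocks every backdoor path.
Every element of {U6, U7} is needed (dropping U6 leaves P1 open; dropping U7 leaves P4 open), so no proper subset is valid.
Among all size-2 subsets of the eligible variables, only {U6, U7} blocks every backdoor path, so it is the unique smallest valid adjustment set.

{U6, U7}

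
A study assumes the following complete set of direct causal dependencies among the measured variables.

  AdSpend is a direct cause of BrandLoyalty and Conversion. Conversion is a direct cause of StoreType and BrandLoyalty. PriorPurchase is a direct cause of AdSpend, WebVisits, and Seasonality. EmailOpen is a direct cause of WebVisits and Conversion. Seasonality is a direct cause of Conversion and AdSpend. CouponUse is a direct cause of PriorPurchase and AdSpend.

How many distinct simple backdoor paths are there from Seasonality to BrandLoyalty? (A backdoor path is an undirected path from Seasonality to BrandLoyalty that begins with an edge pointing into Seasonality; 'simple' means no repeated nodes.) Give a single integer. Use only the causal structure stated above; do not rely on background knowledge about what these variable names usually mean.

6

A backdoor path from Seasonality to BrandLoyalty is any simple undirected path whose first edge points into Seasonality (i.e. leaves Seasonality via a parent).
Parents of Seasonality: {PriorPurchase}.
Enumerating:
  P1: Seasonality <- PriorPurchase <- CouponUse -> AdSpend -> Conversion -> BrandLoyalty
  P2: Seasonality <- PriorPurchase <- CouponUse -> AdSpend -> BrandLoyalty
  P3: Seasonality <- PriorPurchase -> AdSpend -> Conversion -> BrandLoyalty
  P4: Seasonality <- PriorPurchase -> AdSpend -> BrandLoyalty
  P5: Seasonality <- PriorPurchase -> WebVisits <- EmailOpen -> Conversion <- AdSpend -> BrandLoyalty
  P6: Seasonality <- PriorPurchase -> WebVisits <- EmailOpen -> Conversion -> BrandLoyalty
That exhausts the simple backdoor paths. Count: 6.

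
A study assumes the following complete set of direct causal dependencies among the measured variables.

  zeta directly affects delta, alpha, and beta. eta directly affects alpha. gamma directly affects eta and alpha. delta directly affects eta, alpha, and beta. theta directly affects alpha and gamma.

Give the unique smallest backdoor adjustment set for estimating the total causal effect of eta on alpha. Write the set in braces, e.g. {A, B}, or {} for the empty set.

Variables eligible for adjustment (non-descendants of eta, excluding eta and alpha): {beta, delta, gamma, theta, zeta}.
Backdoor paths from eta to alpha:
  P1: eta <- delta <- zeta -> alpha
  P2: eta <- delta -> beta <- zeta -> alpha
  P3: eta <- delta -> alpha
  P4: eta <- gamma <- theta -> alpha
  P5: eta <- gamma -> alpha
The empty set is not sufficient: P1 (eta <- delta <- zeta -> alpha) has no collider blocking it and no conditioned non-collider, so it is open.
Try {delta, gamma}:
  P1: blocked at chain node delta ∈ conditioning set.
  P2: blocked at fork node delta ∈ conditioning set.
  P3: blocked at fork node delta ∈ conditioning set.
  P4: blocked at chain node gamma ∈ conditioning set.
  P5: blocked at fork node gamma ∈ conditioning set.
{delta, gamma} contains no descendant of eta and blocks every backdoor path.
Every element of {delta, gamma} is needed (dropping delta leaves P1 open; dropping gamma leaves P4 open), so no proper subset is valid.
Among all size-2 subsets of the eligible variables, only {delta, gamma} blocks every backdoor path, so it is the unique smallest valid adjustment set.

{delta, gamma}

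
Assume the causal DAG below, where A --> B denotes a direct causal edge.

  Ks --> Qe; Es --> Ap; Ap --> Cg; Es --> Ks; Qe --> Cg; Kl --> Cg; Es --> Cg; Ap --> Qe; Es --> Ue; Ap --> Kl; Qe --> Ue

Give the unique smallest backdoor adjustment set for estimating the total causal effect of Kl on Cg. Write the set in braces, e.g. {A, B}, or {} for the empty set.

Variables eligible for adjustment (non-descendants of Kl, excluding Kl and Cg): {Ap, Es, Ks, Qe, Ue}.
Backdoor paths from Kl to Cg:
  P1: Kl <- Ap <- Es -> Ks -> Qe -> Cg
  P2: Kl <- Ap <- Es -> Cg
  P3: Kl <- Ap <- Es -> Ue <- Qe -> Cg
  P4: Kl <- Ap -> Qe <- Ks <- Es -> Cg
  P5: Kl <- Ap -> Qe -> Cg
  P6: Kl <- Ap -> Qe -> Ue <- Es -> Cg
  P7: Kl <- Ap -> Cg
The empty set is not sufficient: P1 (Kl <- Ap <- Es -> Ks -> Qe -> Cg) has no collider blocking it and no conditioned non-collider, so it is open.
Try {Ap}:
  P1: blocked at chain node Ap ∈ conditioning set.
  P2: blocked at chain node Ap ∈ conditioning set.
  P3: blocked at chain node Ap ∈ conditioning set.
  P4: blocked at fork node Ap ∈ conditioning set.
  P5: blocked at fork node Ap ∈ conditioning set.
  P6: blocked at fork node Ap ∈ conditioning set.
  P7: blocked at fork node Ap ∈ conditioning set.
{Ap} contains no descendant of Kl and blocks every backdoor path.
No other singleton works — e.g. {Es} leaves P5 open — so {Ap} is the unique smallest valid adjustment set.

{Ap}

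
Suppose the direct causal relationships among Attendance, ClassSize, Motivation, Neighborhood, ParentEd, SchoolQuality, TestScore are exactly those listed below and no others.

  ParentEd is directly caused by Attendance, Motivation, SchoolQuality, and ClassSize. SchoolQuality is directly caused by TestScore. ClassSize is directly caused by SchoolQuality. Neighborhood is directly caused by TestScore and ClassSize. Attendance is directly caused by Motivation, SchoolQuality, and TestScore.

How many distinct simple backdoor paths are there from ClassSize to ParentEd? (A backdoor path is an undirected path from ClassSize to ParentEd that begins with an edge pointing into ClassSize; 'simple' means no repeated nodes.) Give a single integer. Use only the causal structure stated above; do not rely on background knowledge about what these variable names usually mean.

A backdoor path from ClassSize to ParentEd is any simple undirected path whose first edge points into ClassSize (i.e. leaves ClassSize via a parent).
Parents of ClassSize: {SchoolQuality}.
Enumerating:
  P1: ClassSize <- SchoolQuality <- TestScore -> Attendance <- Motivation -> ParentEd
  P2: ClassSize <- SchoolQuality <- TestScore -> Attendance -> ParentEd
  P3: ClassSize <- SchoolQuality -> Attendance <- Motivation -> ParentEd
  P4: ClassSize <- SchoolQuality -> Attendance -> ParentEd
  P5: ClassSize <- SchoolQuality -> ParentEd
That exhausts the simple backdoor paths. Count: 5.

5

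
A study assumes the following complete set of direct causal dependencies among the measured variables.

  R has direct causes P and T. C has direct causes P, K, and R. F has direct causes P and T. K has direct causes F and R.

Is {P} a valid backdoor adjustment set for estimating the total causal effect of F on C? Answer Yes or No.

Backdoor paths from F to C (paths whose first edge points into F):
  P1: F <- T -> R <- P -> C
  P2: F <- T -> R -> K -> C
  P3: F <- T -> R -> C
  P4: F <- P -> R -> K -> C
  P5: F <- P -> R -> C
  P6: F <- P -> C
Condition 1 (no descendant of F in the set): holds — descendants of F are {C, K}; none are in {P}.
Condition 2 (every backdoor path blocked by {P}):
  P1: blocked at collider R (neither it nor any descendant is in the conditioning set).
  P2: open — no interior node is in the conditioning set.
  P3: open — no interior node is in the conditioning set.
  P4: blocked at fork node P ∈ conditioning set.
  P5: blocked at fork node P ∈ conditioning set.
  P6: blocked at fork node P ∈ conditioning set.
{P} does not satisfy the backdoor criterion.

No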